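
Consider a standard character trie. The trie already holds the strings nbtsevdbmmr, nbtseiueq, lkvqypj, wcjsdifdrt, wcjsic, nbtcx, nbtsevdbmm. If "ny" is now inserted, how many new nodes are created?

1

Walking "ny" from the root, the first 1 characters ("n") follow existing edges; "y" is the first miss.
So 2 − 1 = 1 new nodes.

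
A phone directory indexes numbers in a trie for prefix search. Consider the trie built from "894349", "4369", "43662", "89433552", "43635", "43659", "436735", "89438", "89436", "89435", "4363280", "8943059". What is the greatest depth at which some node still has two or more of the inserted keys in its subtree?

Look for the deepest trie node that still has at least two words in its subtree.
e.g. "4363280" and "43635" share the prefix "4363" of length 4; no pair shares a longer one.
Longest shared-prefix length: 4

4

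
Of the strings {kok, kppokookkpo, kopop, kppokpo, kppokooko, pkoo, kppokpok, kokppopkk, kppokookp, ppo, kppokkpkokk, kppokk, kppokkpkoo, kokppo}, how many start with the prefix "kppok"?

Filter for entries beginning with "kppok":
Words under "kppok": kppokk, kppokkpkokk, kppokkpkoo, kppokookkpo, kppokooko, kppokookp, kppokpo, kppokpok
Count: 8

8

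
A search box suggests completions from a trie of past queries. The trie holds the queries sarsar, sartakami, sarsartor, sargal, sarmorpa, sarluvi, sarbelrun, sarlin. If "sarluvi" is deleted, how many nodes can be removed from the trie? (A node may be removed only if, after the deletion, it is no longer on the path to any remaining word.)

3

A node on "sarluvi"'s path can go only if nothing else ends at it or branches off below it.
The suffix "uvi" (3 nodes) is used only by "sarluvi"; the node for "sarl" still has the child "i", so pruning stops there.
Nodes removed: 3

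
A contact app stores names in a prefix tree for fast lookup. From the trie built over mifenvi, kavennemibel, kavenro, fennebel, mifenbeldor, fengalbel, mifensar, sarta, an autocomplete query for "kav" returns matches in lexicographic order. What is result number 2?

DFS of the "kav" subtree visits, in order: "kavennemibel", "kavenro"
The 2nd is kavenro.

kavenro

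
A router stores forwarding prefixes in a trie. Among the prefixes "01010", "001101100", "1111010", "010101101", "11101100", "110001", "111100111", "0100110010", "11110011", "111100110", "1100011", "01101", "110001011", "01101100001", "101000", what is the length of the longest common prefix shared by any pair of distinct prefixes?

8

Look for the deepest trie node that still has at least two words in its subtree.
"11110011" and "111100110" agree on "11110011" (8 characters) before diverging; nothing deeper is shared.
Longest shared-prefix length: 8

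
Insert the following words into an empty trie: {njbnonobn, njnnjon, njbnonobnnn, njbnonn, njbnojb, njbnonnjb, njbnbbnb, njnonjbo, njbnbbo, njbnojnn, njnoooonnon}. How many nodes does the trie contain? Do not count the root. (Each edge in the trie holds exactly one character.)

40

Trie structure (* marks end of a word):
(root)
└─ n
   └─ j
      ├─ b
      │  └─ n
      │     ├─ b
      │     │  └─ b
      │     │     ├─ n
      │     │     │  └─ b *
      │     │     └─ o *
      │     └─ o
      │        ├─ j
      │        │  ├─ b *
      │        │  └─ n
      │        │     └─ n *
      │        └─ n
      │           ├─ n *
      │           │  └─ j
      │           │     └─ b *
      │           └─ o
      │              └─ b
      │                 └─ n *
      │                    └─ n
      │                       └─ n *
      └─ n
         ├─ n
         │  └─ j
         │     └─ o
         │        └─ n *
         └─ o
            ├─ n
            │  └─ j
            │     └─ b
            │        └─ o *
            └─ o
               └─ o
                  └─ o
                     └─ n
                        └─ n
                           └─ o
                              └─ n *
Counting every labelled node above: 40.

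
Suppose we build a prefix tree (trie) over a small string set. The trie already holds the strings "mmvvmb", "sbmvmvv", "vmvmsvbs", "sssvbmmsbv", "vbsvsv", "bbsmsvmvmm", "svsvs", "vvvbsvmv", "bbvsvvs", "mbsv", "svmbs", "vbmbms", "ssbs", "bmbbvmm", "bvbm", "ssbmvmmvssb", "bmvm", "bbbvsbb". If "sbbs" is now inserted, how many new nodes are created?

2

Walking "sbbs" from the root, the first 2 characters ("sb") follow existing edges; "b" is the first miss.
Each of the 2 remaining characters creates one node.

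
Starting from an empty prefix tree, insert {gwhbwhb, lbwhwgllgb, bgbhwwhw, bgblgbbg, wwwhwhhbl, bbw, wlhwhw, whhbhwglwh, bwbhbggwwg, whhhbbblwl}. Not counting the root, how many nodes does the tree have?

71

Count nodes per top-level branch (shared prefixes stored once):
  'b'-branch (bbw, bgbhwwhw, bgblgbbg, bwbhbggwwg): 24 nodes
  'g'-branch (gwhbwhb): 7 nodes
  'l'-branch (lbwhwgllgb): 10 nodes
  'w'-branch (whhbhwglwh, whhhbbblwl, wlhwhw, wwwhwhhbl): 30 nodes
Sum: 71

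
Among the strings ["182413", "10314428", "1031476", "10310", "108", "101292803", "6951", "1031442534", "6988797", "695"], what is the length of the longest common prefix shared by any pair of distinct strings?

Equivalently: take the maximum, over all pairs, of their longest common prefix length.
"1031442534" and "10314428" agree on "1031442" (7 characters) before diverging; nothing deeper is shared.
Longest shared-prefix length: 7

7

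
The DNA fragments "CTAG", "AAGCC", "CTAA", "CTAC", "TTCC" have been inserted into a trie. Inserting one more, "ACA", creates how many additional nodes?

2

The longest prefix of "ACA" already in the trie is "A" (length 1).
Each of the 2 remaining characters creates one node.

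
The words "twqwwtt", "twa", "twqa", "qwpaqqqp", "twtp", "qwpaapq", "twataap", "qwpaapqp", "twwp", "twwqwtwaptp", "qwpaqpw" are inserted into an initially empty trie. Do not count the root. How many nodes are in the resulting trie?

39

Count nodes per top-level branch (shared prefixes stored once):
  'q'-branch (qwpaapq, qwpaapqp, qwpaqpw, qwpaqqqp): 14 nodes
  't'-branch (twa, twataap, twqa, twqwwtt, twtp, twwp, twwqwtwaptp): 25 nodes
Sum: 39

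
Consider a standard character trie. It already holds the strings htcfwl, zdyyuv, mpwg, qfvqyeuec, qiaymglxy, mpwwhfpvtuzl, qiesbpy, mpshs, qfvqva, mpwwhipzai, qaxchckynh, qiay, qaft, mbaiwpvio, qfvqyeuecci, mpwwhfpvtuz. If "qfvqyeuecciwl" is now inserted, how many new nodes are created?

2

Walking "qfvqyeuecciwl" from the root, the first 11 characters ("qfvqyeuecci") follow existing edges; "w" is the first miss.
Each of the 2 remaining characters creates one node.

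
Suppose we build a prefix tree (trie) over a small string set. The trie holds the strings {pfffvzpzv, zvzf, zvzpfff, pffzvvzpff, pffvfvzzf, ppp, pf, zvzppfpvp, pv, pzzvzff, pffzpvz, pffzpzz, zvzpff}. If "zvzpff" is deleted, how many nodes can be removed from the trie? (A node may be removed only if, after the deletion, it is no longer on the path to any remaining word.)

0

A node on "zvzpff"'s path can go only if nothing else ends at it or branches off below it.
Every node on "zvzpff" is still needed (e.g. by "zvzpfff"), so nothing is freed.
Nodes removed: 0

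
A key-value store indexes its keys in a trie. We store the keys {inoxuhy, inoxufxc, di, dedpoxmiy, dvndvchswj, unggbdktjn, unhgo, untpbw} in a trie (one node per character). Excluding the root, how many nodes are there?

46

For each word, the new-node count is its length minus the longest prefix already in the trie:
  "inoxuhy" → 7 new (i, n, o, x, u, h, y)
  "inoxufxc" → prefix "inoxu" already present; 3 new (f, x, c)
  "di" → 2 new (d, i)
  "dedpoxmiy" → prefix "d" already present; 8 new (e, d, p, o, x, m, i, y)
  "dvndvchswj" → prefix "d" already present; 9 new (v, n, d, v, c, h, s, w, j)
  "unggbdktjn" → 10 new (u, n, g, g, b, d, k, t, j, n)
  "unhgo" → prefix "un" already present; 3 new (h, g, o)
  "untpbw" → prefix "un" already present; 4 new (t, p, b, w)
Total nodes = 7 + 3 + 2 + 8 + 9 + 10 + 3 + 4 = 46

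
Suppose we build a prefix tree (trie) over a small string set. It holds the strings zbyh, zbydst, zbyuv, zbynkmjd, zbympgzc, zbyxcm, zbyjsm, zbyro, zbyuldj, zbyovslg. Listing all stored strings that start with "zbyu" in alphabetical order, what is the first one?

DFS of the "zbyu" subtree visits, in order: "zbyuldj", "zbyuv"
Position 1: zbyuldj

zbyuldj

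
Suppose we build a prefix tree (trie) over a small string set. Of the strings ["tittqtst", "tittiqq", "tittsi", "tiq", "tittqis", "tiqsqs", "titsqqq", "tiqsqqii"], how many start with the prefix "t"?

Filter for entries beginning with "t":
Matches: "tiq", "tiqsqqii", "tiqsqs", "titsqqq", "tittiqq", "tittqis", "tittqtst", "tittsi"
Count: 8

8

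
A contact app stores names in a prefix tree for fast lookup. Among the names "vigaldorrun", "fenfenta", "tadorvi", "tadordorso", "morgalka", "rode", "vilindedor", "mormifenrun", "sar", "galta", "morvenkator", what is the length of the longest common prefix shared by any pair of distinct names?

Look for the deepest trie node that still has at least two words in its subtree.
"tadordorso" and "tadorvi" agree on "tador" (5 characters) before diverging; nothing deeper is shared.
Longest shared-prefix length: 5

5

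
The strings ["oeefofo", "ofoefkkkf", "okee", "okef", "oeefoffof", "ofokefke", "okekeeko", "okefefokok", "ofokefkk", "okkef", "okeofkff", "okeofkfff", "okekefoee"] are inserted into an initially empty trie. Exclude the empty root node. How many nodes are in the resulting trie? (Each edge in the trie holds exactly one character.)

Count nodes per top-level branch (shared prefixes stored once):
  'o'-branch (oeefoffof, oeefofo, ofoefkkkf, ofokefke, ofokefkk, okee, okef, okefefokok, okekeeko, okekefoee, okeofkff, okeofkfff, okkef): 52 nodes
Sum: 52

52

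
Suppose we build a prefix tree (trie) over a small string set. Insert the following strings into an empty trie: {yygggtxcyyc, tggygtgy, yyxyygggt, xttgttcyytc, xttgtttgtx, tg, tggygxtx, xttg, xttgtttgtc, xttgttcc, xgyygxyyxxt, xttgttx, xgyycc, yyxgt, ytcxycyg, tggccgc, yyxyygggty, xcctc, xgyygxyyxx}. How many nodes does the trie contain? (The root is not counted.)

77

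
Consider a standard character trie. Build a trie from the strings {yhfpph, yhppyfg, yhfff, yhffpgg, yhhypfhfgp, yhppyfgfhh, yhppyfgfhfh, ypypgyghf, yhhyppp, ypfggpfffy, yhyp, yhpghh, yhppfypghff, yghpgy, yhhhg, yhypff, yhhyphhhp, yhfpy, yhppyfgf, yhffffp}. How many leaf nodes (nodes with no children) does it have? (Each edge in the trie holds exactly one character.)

16

Leaves are exactly the stored words that no other stored word extends.
Those words: "yghpgy", "yhffffp", "yhffpgg", "yhfpph", "yhfpy", "yhhhg", "yhhypfhfgp", "yhhyphhhp", "yhhyppp", "yhpghh", "yhppfypghff", "yhppyfgfhfh", "yhppyfgfhh", "yhypff", "ypfggpfffy", "ypypgyghf"
Leaf count: 16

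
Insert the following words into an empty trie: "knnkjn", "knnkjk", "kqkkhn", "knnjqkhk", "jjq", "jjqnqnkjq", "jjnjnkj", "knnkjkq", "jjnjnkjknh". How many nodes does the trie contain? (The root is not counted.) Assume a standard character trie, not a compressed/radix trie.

35

Count nodes per top-level branch (shared prefixes stored once):
  'j'-branch (jjnjnkj, jjnjnkjknh, jjq, jjqnqnkjq): 17 nodes
  'k'-branch (knnjqkhk, knnkjk, knnkjkq, knnkjn, kqkkhn): 18 nodes
Sum: 35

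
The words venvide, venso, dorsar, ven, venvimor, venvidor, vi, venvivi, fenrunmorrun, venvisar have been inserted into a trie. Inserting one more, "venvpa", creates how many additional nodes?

2

The longest prefix of "venvpa" already in the trie is "venv" (length 4).
New nodes needed: |"venvpa"| − 4 = 6 − 4 = 2.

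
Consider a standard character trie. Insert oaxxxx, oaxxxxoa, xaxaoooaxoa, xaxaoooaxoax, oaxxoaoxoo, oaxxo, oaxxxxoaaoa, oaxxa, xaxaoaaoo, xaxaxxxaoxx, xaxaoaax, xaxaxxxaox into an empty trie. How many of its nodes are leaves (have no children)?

Leaves are exactly the stored words that no other stored word extends.
Those words: "oaxxa", "oaxxoaoxoo", "oaxxxxoaaoa", "xaxaoaaoo", "xaxaoaax", "xaxaoooaxoax", "xaxaxxxaoxx"
Leaf count: 7

7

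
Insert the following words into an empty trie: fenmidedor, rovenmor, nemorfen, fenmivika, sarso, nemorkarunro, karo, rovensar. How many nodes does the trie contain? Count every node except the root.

For each word, the new-node count is its length minus the longest prefix already in the trie:
  "fenmidedor" → 10 new (f, e, n, m, i, d, e, d, o, r)
  "rovenmor" → 8 new (r, o, v, e, n, m, o, r)
  "nemorfen" → 8 new (n, e, m, o, r, f, e, n)
  "fenmivika" → prefix "fenmi" already present; 4 new (v, i, k, a)
  "sarso" → 5 new (s, a, r, s, o)
  "nemorkarunro" → prefix "nemor" already present; 7 new (k, a, r, u, n, r, o)
  "karo" → 4 new (k, a, r, o)
  "rovensar" → prefix "roven" already present; 3 new (s, a, r)
Total nodes = 10 + 8 + 8 + 4 + 5 + 7 + 4 + 3 = 49

49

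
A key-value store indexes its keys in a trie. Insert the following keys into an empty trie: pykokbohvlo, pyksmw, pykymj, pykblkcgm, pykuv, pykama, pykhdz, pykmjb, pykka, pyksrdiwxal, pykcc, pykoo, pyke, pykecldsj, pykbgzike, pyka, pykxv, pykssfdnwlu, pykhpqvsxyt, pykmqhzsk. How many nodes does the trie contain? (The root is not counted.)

78

Count nodes per top-level branch (shared prefixes stored once):
  'p'-branch (pyka, pykama, pykbgzike, pykblkcgm, pykcc, pyke, pykecldsj, pykhdz, pykhpqvsxyt, pykka, pykmjb, pykmqhzsk, pykokbohvlo, pykoo, pyksmw, pyksrdiwxal, pykssfdnwlu, pykuv, pykxv, pykymj): 78 nodes
Sum: 78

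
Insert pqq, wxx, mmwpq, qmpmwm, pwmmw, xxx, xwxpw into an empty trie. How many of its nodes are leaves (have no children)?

A leaf is a node with no children — equivalently, the end of a word that is not a proper prefix of any other stored word.
Those words: "mmwpq", "pqq", "pwmmw", "qmpmwm", "wxx", "xwxpw", "xxx"
Leaf count: 7

7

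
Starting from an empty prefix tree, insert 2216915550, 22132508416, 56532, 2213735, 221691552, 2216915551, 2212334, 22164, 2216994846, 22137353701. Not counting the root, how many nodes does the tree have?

42

Insert word by word; a character creates a node only if that edge doesn't already exist:
  "2216915550" → 10 new (2, 2, 1, 6, 9, 1, 5, 5, 5, 0)
  "22132508416" → prefix "221" already present; 8 new (3, 2, 5, 0, 8, 4, 1, 6)
  "56532" → 5 new (5, 6, 5, 3, 2)
  "2213735" → prefix "2213" already present; 3 new (7, 3, 5)
  "221691552" → prefix "22169155" already present; 1 new (2)
  "2216915551" → prefix "221691555" already present; 1 new (1)
  "2212334" → prefix "221" already present; 4 new (2, 3, 3, 4)
  "22164" → prefix "2216" already present; 1 new (4)
  "2216994846" → prefix "22169" already present; 5 new (9, 4, 8, 4, 6)
  "22137353701" → prefix "2213735" already present; 4 new (3, 7, 0, 1)
Total nodes = 10 + 8 + 5 + 3 + 1 + 1 + 4 + 1 + 5 + 4 = 42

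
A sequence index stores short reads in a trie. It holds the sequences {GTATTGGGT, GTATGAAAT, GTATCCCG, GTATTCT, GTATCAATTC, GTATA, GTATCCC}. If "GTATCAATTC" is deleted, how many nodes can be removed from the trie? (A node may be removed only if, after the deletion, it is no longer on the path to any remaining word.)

5

A node on "GTATCAATTC"'s path can go only if nothing else ends at it or branches off below it.
The suffix "AATTC" (5 nodes) is used only by "GTATCAATTC"; the node for "GTATC" still has the child "C", so pruning stops there.
Nodes removed: 5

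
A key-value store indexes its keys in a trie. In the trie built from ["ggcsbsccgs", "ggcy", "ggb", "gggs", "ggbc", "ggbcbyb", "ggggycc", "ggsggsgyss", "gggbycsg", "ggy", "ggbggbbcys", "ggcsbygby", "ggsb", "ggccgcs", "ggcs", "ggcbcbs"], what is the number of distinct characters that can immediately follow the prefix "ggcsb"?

The children of the "ggcsb" node are the distinct next characters among strings starting with "ggcsb".
Characters that immediately follow "ggcsb" among the stored strings: {s, y}.
That node has 2 child edges.

2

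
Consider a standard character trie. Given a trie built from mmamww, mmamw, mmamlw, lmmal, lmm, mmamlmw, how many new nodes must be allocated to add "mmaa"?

1

Walking "mmaa" from the root, the first 3 characters ("mma") follow existing edges; "a" is the first miss.
So 4 − 3 = 1 new nodes.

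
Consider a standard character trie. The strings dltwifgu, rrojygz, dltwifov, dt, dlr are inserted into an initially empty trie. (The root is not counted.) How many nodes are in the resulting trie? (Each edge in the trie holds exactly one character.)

19

Count nodes per top-level branch (shared prefixes stored once):
  'd'-branch (dlr, dltwifgu, dltwifov, dt): 12 nodes
  'r'-branch (rrojygz): 7 nodes
Sum: 19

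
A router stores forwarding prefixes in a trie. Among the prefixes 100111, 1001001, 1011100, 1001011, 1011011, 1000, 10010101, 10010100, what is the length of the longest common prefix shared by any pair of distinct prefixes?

7

The deepest shared node is where two words last agree before diverging.
"10010100" and "10010101" agree on "1001010" (7 characters) before diverging; nothing deeper is shared.
Longest shared-prefix length: 7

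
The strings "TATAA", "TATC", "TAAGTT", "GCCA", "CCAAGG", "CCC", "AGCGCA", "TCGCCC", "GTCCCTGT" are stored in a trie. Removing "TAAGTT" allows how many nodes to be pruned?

Walk "TAAGTT" from the leaf back toward the root, removing each node that no remaining word uses.
The suffix "AGTT" (4 nodes) is used only by "TAAGTT"; the node for "TA" still has the child "T", so pruning stops there.
Nodes removed: 4

4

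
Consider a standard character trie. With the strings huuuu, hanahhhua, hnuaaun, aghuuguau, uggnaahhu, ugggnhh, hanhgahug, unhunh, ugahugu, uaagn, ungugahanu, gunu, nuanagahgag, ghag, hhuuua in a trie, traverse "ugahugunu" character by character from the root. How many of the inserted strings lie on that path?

1

Traverse "ugahugunu" character by character; count nodes along the way that are marked as word ends.
Prefixes of the query that are stored words: "ugahugu"
Count: 1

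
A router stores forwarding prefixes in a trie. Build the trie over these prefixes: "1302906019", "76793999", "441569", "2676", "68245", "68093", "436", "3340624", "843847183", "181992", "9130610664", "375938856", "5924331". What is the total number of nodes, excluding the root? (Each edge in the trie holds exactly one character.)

Insert word by word; a character creates a node only if that edge doesn't already exist:
  "1302906019" → 10 new (1, 3, 0, 2, 9, 0, 6, 0, 1, 9)
  "76793999" → 8 new (7, 6, 7, 9, 3, 9, 9, 9)
  "441569" → 6 new (4, 4, 1, 5, 6, 9)
  "2676" → 4 new (2, 6, 7, 6)
  "68245" → 5 new (6, 8, 2, 4, 5)
  "68093" → prefix "68" already present; 3 new (0, 9, 3)
  "436" → prefix "4" already present; 2 new (3, 6)
  "3340624" → 7 new (3, 3, 4, 0, 6, 2, 4)
  "843847183" → 9 new (8, 4, 3, 8, 4, 7, 1, 8, 3)
  "181992" → prefix "1" already present; 5 new (8, 1, 9, 9, 2)
  "9130610664" → 10 new (9, 1, 3, 0, 6, 1, 0, 6, 6, 4)
  "375938856" → prefix "3" already present; 8 new (7, 5, 9, 3, 8, 8, 5, 6)
  "5924331" → 7 new (5, 9, 2, 4, 3, 3, 1)
Total nodes = 10 + 8 + 6 + 4 + 5 + 3 + 2 + 7 + 9 + 5 + 10 + 8 + 7 = 84

84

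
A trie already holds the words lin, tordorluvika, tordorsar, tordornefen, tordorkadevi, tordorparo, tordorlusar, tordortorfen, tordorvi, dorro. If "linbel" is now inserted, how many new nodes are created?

The longest prefix of "linbel" already in the trie is "lin" (length 3).
So 6 − 3 = 3 new nodes.

3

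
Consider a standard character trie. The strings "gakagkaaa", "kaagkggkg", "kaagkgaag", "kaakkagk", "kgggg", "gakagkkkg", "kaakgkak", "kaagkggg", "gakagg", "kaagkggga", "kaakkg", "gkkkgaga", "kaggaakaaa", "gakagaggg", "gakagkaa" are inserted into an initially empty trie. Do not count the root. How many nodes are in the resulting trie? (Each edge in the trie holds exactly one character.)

60

Insert word by word; a character creates a node only if that edge doesn't already exist:
  "gakagkaaa" → 9 new (g, a, k, a, g, k, a, a, a)
  "kaagkggkg" → 9 new (k, a, a, g, k, g, g, k, g)
  "kaagkgaag" → prefix "kaagkg" already present; 3 new (a, a, g)
  "kaakkagk" → prefix "kaa" already present; 5 new (k, k, a, g, k)
  "kgggg" → prefix "k" already present; 4 new (g, g, g, g)
  "gakagkkkg" → prefix "gakagk" already present; 3 new (k, k, g)
  "kaakgkak" → prefix "kaak" already present; 4 new (g, k, a, k)
  "kaagkggg" → prefix "kaagkgg" already present; 1 new (g)
  "gakagg" → prefix "gakag" already present; 1 new (g)
  "kaagkggga" → prefix "kaagkggg" already present; 1 new (a)
  "kaakkg" → prefix "kaakk" already present; 1 new (g)
  "gkkkgaga" → prefix "g" already present; 7 new (k, k, k, g, a, g, a)
  "kaggaakaaa" → prefix "ka" already present; 8 new (g, g, a, a, k, a, a, a)
  "gakagaggg" → prefix "gakag" already present; 4 new (a, g, g, g)
  "gakagkaa" → prefix "gakagkaa" already present; 0 new (none)
Total nodes = 9 + 9 + 3 + 5 + 4 + 3 + 4 + 1 + 1 + 1 + 1 + 7 + 8 + 4 + 0 = 60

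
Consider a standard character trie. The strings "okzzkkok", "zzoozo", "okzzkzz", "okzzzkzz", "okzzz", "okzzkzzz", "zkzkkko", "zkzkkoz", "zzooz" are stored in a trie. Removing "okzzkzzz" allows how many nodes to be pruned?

Walk "okzzkzzz" from the leaf back toward the root, removing each node that no remaining word uses.
The suffix "z" (1 node) is used only by "okzzkzzz"; "okzzkzz" is itself a stored word, so pruning stops there.
Nodes removed: 1

1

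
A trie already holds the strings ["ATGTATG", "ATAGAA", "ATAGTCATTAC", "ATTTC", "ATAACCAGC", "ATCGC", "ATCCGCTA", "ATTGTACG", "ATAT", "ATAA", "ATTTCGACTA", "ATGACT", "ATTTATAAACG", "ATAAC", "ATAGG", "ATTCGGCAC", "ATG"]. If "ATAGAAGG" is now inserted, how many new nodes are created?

2

"ATAGAA" is already a path in the trie; the remaining "GG" must be added.
Each of the 2 remaining characters creates one node.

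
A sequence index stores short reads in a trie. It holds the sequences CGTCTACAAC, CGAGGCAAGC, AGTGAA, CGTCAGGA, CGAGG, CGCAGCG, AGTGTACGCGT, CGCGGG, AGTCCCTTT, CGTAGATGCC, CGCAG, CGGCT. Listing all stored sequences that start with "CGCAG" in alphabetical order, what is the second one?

CGCAGCG

DFS of the "CGCAG" subtree visits, in order: "CGCAG", "CGCAGCG"
The 2nd is CGCAGCG.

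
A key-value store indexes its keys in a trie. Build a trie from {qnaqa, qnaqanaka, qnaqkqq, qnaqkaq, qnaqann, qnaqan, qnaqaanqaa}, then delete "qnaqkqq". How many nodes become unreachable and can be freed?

2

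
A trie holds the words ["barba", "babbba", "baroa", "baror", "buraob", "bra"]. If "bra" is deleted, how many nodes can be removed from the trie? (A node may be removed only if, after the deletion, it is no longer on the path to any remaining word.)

A node on "bra"'s path can go only if nothing else ends at it or branches off below it.
The suffix "ra" (2 nodes) is used only by "bra"; the node for "b" still has the child "a", so pruning stops there.
Nodes removed: 2

2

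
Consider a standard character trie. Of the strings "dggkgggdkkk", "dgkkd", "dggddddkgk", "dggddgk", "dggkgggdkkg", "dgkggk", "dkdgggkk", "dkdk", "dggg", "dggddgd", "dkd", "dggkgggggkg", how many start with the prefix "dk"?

Filter for entries beginning with "dk":
Matches: "dkd", "dkdgggkk", "dkdk"
Count: 3

3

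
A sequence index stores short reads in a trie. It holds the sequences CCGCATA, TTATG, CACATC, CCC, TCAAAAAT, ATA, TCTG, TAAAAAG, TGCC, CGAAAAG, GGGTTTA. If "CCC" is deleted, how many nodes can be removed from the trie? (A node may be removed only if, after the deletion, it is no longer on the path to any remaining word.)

After clearing the end-marker at "CCC", prune upward until reaching a node still needed by another word.
The suffix "C" (1 node) is used only by "CCC"; the node for "CC" still has the child "G", so pruning stops there.
Nodes removed: 1

1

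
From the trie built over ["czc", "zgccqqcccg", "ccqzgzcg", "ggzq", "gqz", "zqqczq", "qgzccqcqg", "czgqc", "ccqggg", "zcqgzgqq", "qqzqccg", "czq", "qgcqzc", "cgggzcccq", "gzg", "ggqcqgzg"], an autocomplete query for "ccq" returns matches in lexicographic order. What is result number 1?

ccqggg

DFS of the "ccq" subtree visits, in order: "ccqggg", "ccqzgzcg"
Position 1: ccqggg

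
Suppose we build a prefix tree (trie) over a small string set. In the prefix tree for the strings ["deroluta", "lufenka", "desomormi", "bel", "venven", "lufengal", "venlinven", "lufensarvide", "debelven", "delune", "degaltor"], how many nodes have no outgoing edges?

Leaves are exactly the stored words that no other stored word extends.
Those words: "bel", "debelven", "degaltor", "delune", "deroluta", "desomormi", "lufengal", "lufenka", "lufensarvide", "venlinven", "venven"
Leaf count: 11

11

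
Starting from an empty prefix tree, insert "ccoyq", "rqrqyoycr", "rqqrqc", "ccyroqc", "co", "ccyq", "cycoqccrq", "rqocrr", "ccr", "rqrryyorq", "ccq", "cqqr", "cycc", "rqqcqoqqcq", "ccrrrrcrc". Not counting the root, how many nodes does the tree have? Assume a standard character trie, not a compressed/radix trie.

62

Trace insertions, counting only characters that open a new branch:
  "ccoyq" → 5 new (c, c, o, y, q)
  "rqrqyoycr" → 9 new (r, q, r, q, y, o, y, c, r)
  "rqqrqc" → prefix "rq" already present; 4 new (q, r, q, c)
  "ccyroqc" → prefix "cc" already present; 5 new (y, r, o, q, c)
  "co" → prefix "c" already present; 1 new (o)
  "ccyq" → prefix "ccy" already present; 1 new (q)
  "cycoqccrq" → prefix "c" already present; 8 new (y, c, o, q, c, c, r, q)
  "rqocrr" → prefix "rq" already present; 4 new (o, c, r, r)
  "ccr" → prefix "cc" already present; 1 new (r)
  "rqrryyorq" → prefix "rqr" already present; 6 new (r, y, y, o, r, q)
  "ccq" → prefix "cc" already present; 1 new (q)
  "cqqr" → prefix "c" already present; 3 new (q, q, r)
  "cycc" → prefix "cyc" already present; 1 new (c)
  "rqqcqoqqcq" → prefix "rqq" already present; 7 new (c, q, o, q, q, c, q)
  "ccrrrrcrc" → prefix "ccr" already present; 6 new (r, r, r, c, r, c)
Total nodes = 5 + 9 + 4 + 5 + 1 + 1 + 8 + 4 + 1 + 6 + 1 + 3 + 1 + 7 + 6 = 62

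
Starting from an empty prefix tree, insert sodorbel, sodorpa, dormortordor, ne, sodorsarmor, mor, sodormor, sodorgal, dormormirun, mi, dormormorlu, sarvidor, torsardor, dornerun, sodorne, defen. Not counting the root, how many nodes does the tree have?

Insert word by word; a character creates a node only if that edge doesn't already exist:
  "sodorbel" → 8 new (s, o, d, o, r, b, e, l)
  "sodorpa" → prefix "sodor" already present; 2 new (p, a)
  "dormortordor" → 12 new (d, o, r, m, o, r, t, o, r, d, o, r)
  "ne" → 2 new (n, e)
  "sodorsarmor" → prefix "sodor" already present; 6 new (s, a, r, m, o, r)
  "mor" → 3 new (m, o, r)
  "sodormor" → prefix "sodor" already present; 3 new (m, o, r)
  "sodorgal" → prefix "sodor" already present; 3 new (g, a, l)
  "dormormirun" → prefix "dormor" already present; 5 new (m, i, r, u, n)
  "mi" → prefix "m" already present; 1 new (i)
  "dormormorlu" → prefix "dormorm" already present; 4 new (o, r, l, u)
  "sarvidor" → prefix "s" already present; 7 new (a, r, v, i, d, o, r)
  "torsardor" → 9 new (t, o, r, s, a, r, d, o, r)
  "dornerun" → prefix "dor" already present; 5 new (n, e, r, u, n)
  "sodorne" → prefix "sodor" already present; 2 new (n, e)
  "defen" → prefix "d" already present; 4 new (e, f, e, n)
Total nodes = 8 + 2 + 12 + 2 + 6 + 3 + 3 + 3 + 5 + 1 + 4 + 7 + 9 + 5 + 2 + 4 = 76

76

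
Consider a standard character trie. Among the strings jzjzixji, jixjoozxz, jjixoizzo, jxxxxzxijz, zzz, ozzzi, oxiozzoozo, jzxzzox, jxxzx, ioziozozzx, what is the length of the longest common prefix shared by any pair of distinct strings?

3

Look for the deepest trie node that still has at least two words in its subtree.
"jxxxxzxijz" and "jxxzx" agree on "jxx" (3 characters) before diverging; nothing deeper is shared.
Longest shared-prefix length: 3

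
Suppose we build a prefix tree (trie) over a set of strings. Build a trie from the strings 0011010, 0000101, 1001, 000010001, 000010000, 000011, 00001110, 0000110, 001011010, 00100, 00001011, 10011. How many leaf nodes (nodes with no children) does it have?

9

A leaf is a node with no children — equivalently, the end of a word that is not a proper prefix of any other stored word.
Those words: "000010000", "000010001", "00001011", "0000110", "00001110", "00100", "001011010", "0011010", "10011"
Leaf count: 9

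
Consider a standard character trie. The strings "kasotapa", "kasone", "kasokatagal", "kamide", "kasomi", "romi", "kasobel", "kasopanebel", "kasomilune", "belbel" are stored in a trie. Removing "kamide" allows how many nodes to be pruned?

A node on "kamide"'s path can go only if nothing else ends at it or branches off below it.
The suffix "mide" (4 nodes) is used only by "kamide"; the node for "ka" still has the child "s", so pruning stops there.
Nodes removed: 4

4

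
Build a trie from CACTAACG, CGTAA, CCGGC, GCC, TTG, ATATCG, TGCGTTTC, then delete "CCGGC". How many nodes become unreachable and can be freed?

4

After clearing the end-marker at "CCGGC", prune upward until reaching a node still needed by another word.
The suffix "CGGC" (4 nodes) is used only by "CCGGC"; the node for "C" still has the child "A", so pruning stops there.
Nodes removed: 4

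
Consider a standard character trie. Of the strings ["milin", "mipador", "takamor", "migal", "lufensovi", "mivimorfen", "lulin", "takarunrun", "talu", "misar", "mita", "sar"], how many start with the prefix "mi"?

6

Filter for entries beginning with "mi":
Words under "mi": migal, milin, mipador, misar, mita, mivimorfen
Count: 6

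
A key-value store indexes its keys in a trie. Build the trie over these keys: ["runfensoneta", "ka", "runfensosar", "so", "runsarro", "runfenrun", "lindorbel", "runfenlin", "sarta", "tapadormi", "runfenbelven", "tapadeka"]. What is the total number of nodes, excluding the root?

61

Trace insertions, counting only characters that open a new branch:
  "runfensoneta" → 12 new (r, u, n, f, e, n, s, o, n, e, t, a)
  "ka" → 2 new (k, a)
  "runfensosar" → prefix "runfenso" already present; 3 new (s, a, r)
  "so" → 2 new (s, o)
  "runsarro" → prefix "run" already present; 5 new (s, a, r, r, o)
  "runfenrun" → prefix "runfen" already present; 3 new (r, u, n)
  "lindorbel" → 9 new (l, i, n, d, o, r, b, e, l)
  "runfenlin" → prefix "runfen" already present; 3 new (l, i, n)
  "sarta" → prefix "s" already present; 4 new (a, r, t, a)
  "tapadormi" → 9 new (t, a, p, a, d, o, r, m, i)
  "runfenbelven" → prefix "runfen" already present; 6 new (b, e, l, v, e, n)
  "tapadeka" → prefix "tapad" already present; 3 new (e, k, a)
Total nodes = 12 + 2 + 3 + 2 + 5 + 3 + 9 + 3 + 4 + 9 + 6 + 3 = 61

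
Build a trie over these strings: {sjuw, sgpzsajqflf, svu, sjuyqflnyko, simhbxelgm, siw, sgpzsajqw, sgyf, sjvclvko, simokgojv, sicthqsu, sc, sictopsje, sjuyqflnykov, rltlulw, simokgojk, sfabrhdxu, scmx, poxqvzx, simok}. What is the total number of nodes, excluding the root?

87

Trace insertions, counting only characters that open a new branch:
  "sjuw" → 4 new (s, j, u, w)
  "sgpzsajqflf" → prefix "s" already present; 10 new (g, p, z, s, a, j, q, f, l, f)
  "svu" → prefix "s" already present; 2 new (v, u)
  "sjuyqflnyko" → prefix "sju" already present; 8 new (y, q, f, l, n, y, k, o)
  "simhbxelgm" → prefix "s" already present; 9 new (i, m, h, b, x, e, l, g, m)
  "siw" → prefix "si" already present; 1 new (w)
  "sgpzsajqw" → prefix "sgpzsajq" already present; 1 new (w)
  "sgyf" → prefix "sg" already present; 2 new (y, f)
  "sjvclvko" → prefix "sj" already present; 6 new (v, c, l, v, k, o)
  "simokgojv" → prefix "sim" already present; 6 new (o, k, g, o, j, v)
  "sicthqsu" → prefix "si" already present; 6 new (c, t, h, q, s, u)
  "sc" → prefix "s" already present; 1 new (c)
  "sictopsje" → prefix "sict" already present; 5 new (o, p, s, j, e)
  "sjuyqflnykov" → prefix "sjuyqflnyko" already present; 1 new (v)
  "rltlulw" → 7 new (r, l, t, l, u, l, w)
  "simokgojk" → prefix "simokgoj" already present; 1 new (k)
  "sfabrhdxu" → prefix "s" already present; 8 new (f, a, b, r, h, d, x, u)
  "scmx" → prefix "sc" already present; 2 new (m, x)
  "poxqvzx" → 7 new (p, o, x, q, v, z, x)
  "simok" → prefix "simok" already present; 0 new (none)
Total nodes = 4 + 10 + 2 + 8 + 9 + 1 + 1 + 2 + 6 + 6 + 6 + 1 + 5 + 1 + 7 + 1 + 8 + 2 + 7 + 0 = 87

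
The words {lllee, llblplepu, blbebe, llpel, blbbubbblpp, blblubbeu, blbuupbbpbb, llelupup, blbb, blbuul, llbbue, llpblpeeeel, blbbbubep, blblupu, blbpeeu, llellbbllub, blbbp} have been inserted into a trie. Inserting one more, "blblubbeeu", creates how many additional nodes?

2

Walking "blblubbeeu" from the root, the first 8 characters ("blblubbe") follow existing edges; "e" is the first miss.
So 10 − 8 = 2 new nodes.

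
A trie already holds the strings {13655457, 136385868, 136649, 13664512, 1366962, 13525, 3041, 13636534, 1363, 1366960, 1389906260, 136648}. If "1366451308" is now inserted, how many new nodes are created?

The longest prefix of "1366451308" already in the trie is "1366451" (length 7).
New nodes needed: |"1366451308"| − 7 = 10 − 7 = 3.

3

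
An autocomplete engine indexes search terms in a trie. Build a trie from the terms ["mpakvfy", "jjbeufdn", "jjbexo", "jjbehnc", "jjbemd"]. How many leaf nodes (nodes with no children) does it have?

A leaf is a node with no children — equivalently, the end of a word that is not a proper prefix of any other stored word.
Those words: "jjbehnc", "jjbemd", "jjbeufdn", "jjbexo", "mpakvfy"
Leaf count: 5

5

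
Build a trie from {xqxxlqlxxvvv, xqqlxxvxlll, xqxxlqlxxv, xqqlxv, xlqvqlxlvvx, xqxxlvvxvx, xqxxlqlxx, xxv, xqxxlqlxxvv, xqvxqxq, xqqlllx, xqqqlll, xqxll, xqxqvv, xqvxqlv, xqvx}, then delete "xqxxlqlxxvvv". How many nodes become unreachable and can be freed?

1

After clearing the end-marker at "xqxxlqlxxvvv", prune upward until reaching a node still needed by another word.
The suffix "v" (1 node) is used only by "xqxxlqlxxvvv"; "xqxxlqlxxvv" is itself a stored word, so pruning stops there.
Nodes removed: 1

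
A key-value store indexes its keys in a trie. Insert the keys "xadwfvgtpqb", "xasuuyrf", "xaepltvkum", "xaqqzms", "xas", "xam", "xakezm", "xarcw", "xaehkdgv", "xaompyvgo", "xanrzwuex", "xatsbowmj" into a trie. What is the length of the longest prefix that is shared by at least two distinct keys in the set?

3

Look for the deepest trie node that still has at least two words in its subtree.
"xaehkdgv" and "xaepltvkum" agree on "xae" (3 characters) before diverging; nothing deeper is shared.
Longest shared-prefix length: 3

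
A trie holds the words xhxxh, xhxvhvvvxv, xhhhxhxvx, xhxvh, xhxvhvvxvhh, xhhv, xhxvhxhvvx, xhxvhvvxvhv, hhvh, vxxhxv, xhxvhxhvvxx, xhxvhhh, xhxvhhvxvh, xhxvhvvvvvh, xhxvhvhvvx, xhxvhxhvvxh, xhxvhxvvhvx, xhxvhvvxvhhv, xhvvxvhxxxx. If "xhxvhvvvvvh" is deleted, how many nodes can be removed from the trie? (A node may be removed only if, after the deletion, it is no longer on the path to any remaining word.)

3

A node on "xhxvhvvvvvh"'s path can go only if nothing else ends at it or branches off below it.
The suffix "vvh" (3 nodes) is used only by "xhxvhvvvvvh"; the node for "xhxvhvvv" still has the child "x", so pruning stops there.
Nodes removed: 3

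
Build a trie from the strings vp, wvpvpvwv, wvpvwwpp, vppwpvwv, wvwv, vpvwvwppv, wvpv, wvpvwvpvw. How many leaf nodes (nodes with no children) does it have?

6

Leaves are exactly the stored words that no other stored word extends.
Those words: "vppwpvwv", "vpvwvwppv", "wvpvpvwv", "wvpvwvpvw", "wvpvwwpp", "wvwv"
Leaf count: 6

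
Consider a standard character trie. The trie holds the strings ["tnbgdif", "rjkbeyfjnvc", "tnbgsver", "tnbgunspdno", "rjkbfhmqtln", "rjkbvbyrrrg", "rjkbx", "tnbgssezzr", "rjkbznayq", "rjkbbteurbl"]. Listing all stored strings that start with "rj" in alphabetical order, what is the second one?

rjkbeyfjnvc

Filter for "rj…" and sort: "rjkbbteurbl", "rjkbeyfjnvc", "rjkbfhmqtln", "rjkbvbyrrrg", "rjkbx", "rjkbznayq"
Position 2: rjkbeyfjnvc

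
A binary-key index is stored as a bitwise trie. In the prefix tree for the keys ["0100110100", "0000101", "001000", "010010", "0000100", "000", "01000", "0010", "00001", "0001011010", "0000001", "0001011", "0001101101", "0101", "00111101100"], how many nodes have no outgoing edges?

11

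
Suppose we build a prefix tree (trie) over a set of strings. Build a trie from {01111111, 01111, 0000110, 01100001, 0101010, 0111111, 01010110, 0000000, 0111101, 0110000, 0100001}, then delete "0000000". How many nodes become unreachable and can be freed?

3

Walk "0000000" from the leaf back toward the root, removing each node that no remaining word uses.
The suffix "000" (3 nodes) is used only by "0000000"; the node for "0000" still has the child "1", so pruning stops there.
Nodes removed: 3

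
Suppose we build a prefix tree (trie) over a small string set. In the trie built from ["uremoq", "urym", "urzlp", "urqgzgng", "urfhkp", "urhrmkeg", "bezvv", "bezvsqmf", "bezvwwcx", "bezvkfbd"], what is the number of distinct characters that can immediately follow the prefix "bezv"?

Walk "bezv" from the root, arriving at one node.
Distinct next characters after "bezv": k, s, v, w.
That node has 4 child edges.

4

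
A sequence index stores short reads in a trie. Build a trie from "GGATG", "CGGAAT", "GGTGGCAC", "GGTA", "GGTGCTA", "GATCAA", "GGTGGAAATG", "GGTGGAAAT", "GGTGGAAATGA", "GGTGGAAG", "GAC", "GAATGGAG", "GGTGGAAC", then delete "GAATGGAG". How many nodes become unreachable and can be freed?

Walk "GAATGGAG" from the leaf back toward the root, removing each node that no remaining word uses.
The suffix "ATGGAG" (6 nodes) is used only by "GAATGGAG"; the node for "GA" still has the child "T", so pruning stops there.
Nodes removed: 6

6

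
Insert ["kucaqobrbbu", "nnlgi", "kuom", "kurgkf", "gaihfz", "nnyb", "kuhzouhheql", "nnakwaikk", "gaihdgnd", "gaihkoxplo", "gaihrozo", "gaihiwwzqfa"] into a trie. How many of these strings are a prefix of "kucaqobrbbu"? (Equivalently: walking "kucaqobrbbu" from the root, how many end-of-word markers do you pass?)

1

Traverse "kucaqobrbbu" character by character; count nodes along the way that are marked as word ends.
Prefixes of the query that are stored words: "kucaqobrbbu"
Count: 1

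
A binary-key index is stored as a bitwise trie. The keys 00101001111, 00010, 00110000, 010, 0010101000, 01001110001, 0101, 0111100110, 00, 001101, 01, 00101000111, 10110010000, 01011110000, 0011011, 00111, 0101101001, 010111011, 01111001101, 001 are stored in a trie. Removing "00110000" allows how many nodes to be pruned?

After clearing the end-marker at "00110000", prune upward until reaching a node still needed by another word.
The suffix "000" (3 nodes) is used only by "00110000"; the node for "00110" still has the child "1", so pruning stops there.
Nodes removed: 3

3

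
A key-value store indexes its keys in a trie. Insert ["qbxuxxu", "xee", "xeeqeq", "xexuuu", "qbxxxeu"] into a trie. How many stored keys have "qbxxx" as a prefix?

Walk to "qbxxx"; the words in its subtree are exactly those with that prefix.
Matches: "qbxxxeu"
Count: 1

1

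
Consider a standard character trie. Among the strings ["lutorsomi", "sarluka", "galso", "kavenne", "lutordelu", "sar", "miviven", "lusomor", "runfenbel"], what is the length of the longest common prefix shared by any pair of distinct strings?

The deepest shared node is where two words last agree before diverging.
e.g. "lutordelu" and "lutorsomi" share the prefix "lutor" of length 5; no pair shares a longer one.
Longest shared-prefix length: 5

5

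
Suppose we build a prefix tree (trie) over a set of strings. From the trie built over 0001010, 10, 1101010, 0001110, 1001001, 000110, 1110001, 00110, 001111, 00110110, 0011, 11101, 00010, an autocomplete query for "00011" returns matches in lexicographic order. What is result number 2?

0001110

Words with prefix "00011", in lexicographic order: "000110", "0001110"
Position 2: 0001110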